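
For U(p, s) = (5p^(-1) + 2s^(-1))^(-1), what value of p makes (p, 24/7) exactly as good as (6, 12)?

U depends on (p, s) only through S = 5p^(-1) + 2s^(-1), so equal utility means equal S. At (6, 12): S = 1.
With s = 24/7: 2·(24/7)^(-1) = 7/12, so 5p^(-1) = 1 − 7/12 = 5/12, i.e. p^(-1) = 1/12.
Hence p = 1/(1/12) = 12.
Check: U(12, 24/7) = 1.

p = 12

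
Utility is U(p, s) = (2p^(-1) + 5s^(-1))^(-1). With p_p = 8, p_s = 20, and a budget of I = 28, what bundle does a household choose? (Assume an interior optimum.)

p* = 1, s* = 1

For CES with ρ = -1, MRS = (2/5)·(s/p)^2.
Tangency: set MRS = p_p/p_s = 8/20 = 0.4.
So (s/p)^2 = 1; taking the square root, s/p = 1, i.e. s = p.
Substitute into the budget 8·p + 20·s = 28: 28·p = 28, so p* = 1 and s* = 1.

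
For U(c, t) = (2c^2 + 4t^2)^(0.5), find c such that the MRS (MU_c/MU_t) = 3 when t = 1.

c = 6

For CES with ρ = 2, MRS = (2/4)·(t/c)^(-1).
Setting (2/4)·(1/c)^(-1) = 3 gives (1/c)^(-1) = 6, so 1/c = 1/6 and c = 6.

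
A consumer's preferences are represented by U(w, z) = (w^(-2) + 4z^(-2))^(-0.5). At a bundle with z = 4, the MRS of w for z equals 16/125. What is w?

For CES with ρ = -2, MRS = (1/4)·(z/w)^3.
Setting (1/4)·(4/w)^3 = 16/125 gives (4/w)^3 = 64/125, so 4/w = 0.8 and w = 5.

w = 5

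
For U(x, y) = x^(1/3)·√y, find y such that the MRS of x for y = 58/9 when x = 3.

MU_x = 1/3·x^(-2/3)·√y and MU_y = 0.5·x^(1/3)·y^(-0.5).
MRS = MU_x/MU_y = (2/3)·y/x.
Substitute x = 3: MRS = y/4.5. Setting y/4.5 = 58/9 gives y = (58/9)·4.5 = 29.

y = 29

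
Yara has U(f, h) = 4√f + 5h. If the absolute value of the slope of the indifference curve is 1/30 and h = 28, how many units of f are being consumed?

f = 144

MU_f = 4/(2√f), MU_h = 5.
MRS = 4/(2√f) ÷ 5.
MRS depends only on f: 0.4/√f = 1/30 ⇒ √f = 0.4/(1/30) = 12 ⇒ f = 144.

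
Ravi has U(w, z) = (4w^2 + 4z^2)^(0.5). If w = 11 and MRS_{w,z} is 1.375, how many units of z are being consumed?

z = 8

For CES with ρ = 2, MRS = (z/w)^(-1).
Setting (z/11)^(-1) = 1.375 gives z/11 = 8/11 and z = 8.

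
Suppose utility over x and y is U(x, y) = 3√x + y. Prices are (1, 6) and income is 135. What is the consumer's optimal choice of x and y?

x* = 81, y* = 9

MU_x = 3/(2√x), MU_y = 1.
MRS = 3/(2√x) ÷ 1.
Tangency: set MRS = p_x/p_y = 1/6.
MRS depends only on x: 1.5/√x = 1/6 ⇒ √x = 1.5/(1/6) = 9 ⇒ x* = 81.
From the budget, 6·y = 135 − 1·81 = 54, so y* = 9.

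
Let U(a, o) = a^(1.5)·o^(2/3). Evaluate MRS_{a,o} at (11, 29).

MU_a = 1.5·√a·o^(2/3) and MU_o = 2/3·a^(1.5)·o^(-1/3).
MRS = MU_a/MU_o = (2.25)·o/a.
At (11, 29): MRS = 261/44.
So at (11, 29) the consumer would give up 261/44 units of o for one more unit of a.

MRS = 261/44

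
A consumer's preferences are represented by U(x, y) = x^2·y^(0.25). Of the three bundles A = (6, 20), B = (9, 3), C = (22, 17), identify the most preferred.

Evaluate utility at each bundle:
U(A) = 76.131.
U(B) = 106.602.
U(C) = 982.783.
Highest utility is C, so C ≻ B ≻ A.

Bundle C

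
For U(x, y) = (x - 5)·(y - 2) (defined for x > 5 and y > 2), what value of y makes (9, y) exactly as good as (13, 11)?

U(13, 11) = 72.
Set U(9, y) = 72 and solve.
With x = 9: (9 − 5) = 4, so (y − 2) = 72/4 = 18.
So y = 2 + 18 = 20.
Check: U(9, 20) = 72.

y = 20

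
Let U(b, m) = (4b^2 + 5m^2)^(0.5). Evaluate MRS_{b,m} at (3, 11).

For CES with ρ = 2, MRS = (4/5)·(m/b)^(-1).
At (3, 11): MRS = 12/55.
The indifference curve has slope −12/55 at this bundle.

MRS = 12/55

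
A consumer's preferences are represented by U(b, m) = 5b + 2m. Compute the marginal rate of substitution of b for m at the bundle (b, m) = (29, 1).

MRS = 2.5

MU_b = 5, MU_m = 2, so MRS = 5/2 = 2.5 at every bundle.
At (29, 1): MRS = 2.5.
That is, one extra unit of b is worth 2.5 units of m at the margin.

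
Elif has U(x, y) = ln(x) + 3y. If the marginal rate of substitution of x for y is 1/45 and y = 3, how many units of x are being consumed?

MU_x = 1/x, MU_y = 3.
MRS = 1/x ÷ 3.
MRS depends only on x: (1/3)/x = 1/45 ⇒ x = (1/3)/(1/45) = 15.

x = 15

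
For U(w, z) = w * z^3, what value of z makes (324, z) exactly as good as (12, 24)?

z = 8

U(12, 24) = 165888.
Set U(324, z) = 165888 and solve.
With w = 324: z^3 = 165888/324 = 512; taking the cube root, z = 8.
Check: U(324, 8) = 165888.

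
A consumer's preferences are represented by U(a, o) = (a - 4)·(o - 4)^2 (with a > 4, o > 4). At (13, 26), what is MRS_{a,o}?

MU_a = (o−4)^2, MU_o = 2·(a−4)·(o−4).
MRS = (1/2)·(o−4)/(a−4).
At (13, 26): MRS = 11/9.
That is, one extra unit of a is worth 11/9 units of o at the margin.

MRS = 11/9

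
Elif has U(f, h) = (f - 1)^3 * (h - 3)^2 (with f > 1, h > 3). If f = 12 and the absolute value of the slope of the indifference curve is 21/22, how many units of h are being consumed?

MU_f = 3·(f−1)^2·(h−3)^2, MU_h = 2·(f−1)^3·(h−3).
MRS = (3/2)·(h−3)/(f−1).
Substitute f = 12: MRS = (h − 3)/(22/3). Setting this equal to 21/22 gives h − 3 = (21/22)·(22/3) = 7, so h = 10.

h = 10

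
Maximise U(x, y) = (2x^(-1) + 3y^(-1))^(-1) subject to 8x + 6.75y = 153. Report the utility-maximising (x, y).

For CES with ρ = -1, MRS = (2/3)·(y/x)^2.
Tangency: set MRS = p_x/p_y = 8/6.75 = 32/27.
So (y/x)^2 = 16/9; taking the square root, y/x = 4/3, i.e. y = (4/3)·x.
Substitute into the budget 8·x + 6.75·y = 153: 17·x = 153, so x* = 9 and y* = (4/3)·9 = 12.

x* = 9, y* = 12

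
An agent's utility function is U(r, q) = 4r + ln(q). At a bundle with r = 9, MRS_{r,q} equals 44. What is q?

q = 11

MU_r = 4, MU_q = 1/q.
MRS = 4 ÷ (1/q).
MRS depends only on q: 4·q = 44 ⇒ q = 44/4 = 11.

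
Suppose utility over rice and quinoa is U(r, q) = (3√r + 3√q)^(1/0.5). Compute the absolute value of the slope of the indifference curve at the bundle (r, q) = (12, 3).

For CES with ρ = 0.5, MRS = √(q/r).
At (12, 3): MRS = 0.5.
So at (12, 3) the consumer would give up 0.5 units of q for one more unit of r.

MRS = 0.5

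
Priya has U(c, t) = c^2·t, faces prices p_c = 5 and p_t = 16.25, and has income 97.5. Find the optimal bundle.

MU_c = 2·c·t and MU_t = c^2.
MRS = MU_c/MU_t = (2/1)·t/c.
Tangency: set MRS = p_c/p_t = 5/16.25 = 4/13.
So (2/1)·t/c = 4/13, i.e. t = (2/13)·c.
Substitute into the budget 5·c + 16.25·t = 97.5: 7.5·c = 97.5, so c* = 13.
Then t* = (2/13)·13 = 2.

c* = 13, t* = 2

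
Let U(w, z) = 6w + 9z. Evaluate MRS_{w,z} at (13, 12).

MRS = 2/3

MU_w = 6, MU_z = 9, so MRS = 6/9 = 2/3 at every bundle.
At (13, 12): MRS = 2/3.
That is, one extra unit of w is worth 2/3 units of z at the margin.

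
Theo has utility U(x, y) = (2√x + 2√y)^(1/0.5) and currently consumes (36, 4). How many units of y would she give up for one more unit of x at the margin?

For CES with ρ = 0.5, MRS = √(y/x).
At (36, 4): MRS = 1/3.
The indifference curve has slope −1/3 at this bundle.

MRS = 1/3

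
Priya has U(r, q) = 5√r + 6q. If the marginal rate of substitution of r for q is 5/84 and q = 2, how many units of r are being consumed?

r = 49

MU_r = 5/(2√r), MU_q = 6.
MRS = 5/(2√r) ÷ 6.
MRS depends only on r: (5/12)/√r = 5/84 ⇒ √r = (5/12)/(5/84) = 7 ⇒ r = 49.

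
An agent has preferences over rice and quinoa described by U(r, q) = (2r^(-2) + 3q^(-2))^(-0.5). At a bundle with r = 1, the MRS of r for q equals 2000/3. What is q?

For CES with ρ = -2, MRS = (2/3)·(q/r)^3.
Setting (2/3)·(q/1)^3 = 2000/3 gives (q/1)^3 = 1000, so q/1 = 10 and q = 10.

q = 10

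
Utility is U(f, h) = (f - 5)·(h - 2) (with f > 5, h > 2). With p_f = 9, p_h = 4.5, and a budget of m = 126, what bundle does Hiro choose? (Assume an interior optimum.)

MU_f = (h−2), MU_h = (f−5).
MRS = (h−2)/(f−5).
Tangency: set MRS = p_f/p_h = 9/4.5 = 2.
So (h − 2)/(f − 5) = 2, i.e. (h − 2) = 2·(f − 5).
Rewrite the budget in excess-of-subsistence terms: 9·(f − 5) + 4.5·(h − 2) = 126 − 9·5 − 4.5·2 = 72.
Substituting, 18·(f − 5) = 72, so f − 5 = 4 and f* = 9.
Then h − 2 = 2·4 = 8, so h* = 10.

f* = 9, h* = 10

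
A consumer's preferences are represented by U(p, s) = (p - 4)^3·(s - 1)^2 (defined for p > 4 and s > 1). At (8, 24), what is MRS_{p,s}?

MU_p = 3·(p−4)^2·(s−1)^2, MU_s = 2·(p−4)^3·(s−1).
MRS = (3/2)·(s−1)/(p−4).
At (8, 24): MRS = 8.625.
The indifference curve has slope −8.625 at this bundle.

MRS = 8.625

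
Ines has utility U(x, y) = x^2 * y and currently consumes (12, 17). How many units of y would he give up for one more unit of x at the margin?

MRS = 17/6

MU_x = 2·x·y and MU_y = x^2.
MRS = MU_x/MU_y = (2/1)·y/x.
At (12, 17): MRS = 17/6.
The indifference curve has slope −17/6 at this bundle.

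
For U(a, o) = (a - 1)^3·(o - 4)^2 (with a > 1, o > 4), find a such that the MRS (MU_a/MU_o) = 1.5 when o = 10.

a = 7

MU_a = 3·(a−1)^2·(o−4)^2, MU_o = 2·(a−1)^3·(o−4).
MRS = (3/2)·(o−4)/(a−1).
Substitute o = 10: MRS = 9/(a − 1). Setting this equal to 1.5 gives a − 1 = 9/1.5 = 6, so a = 7.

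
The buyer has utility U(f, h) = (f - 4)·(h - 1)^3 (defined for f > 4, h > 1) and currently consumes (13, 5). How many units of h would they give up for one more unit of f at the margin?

MRS = 4/27

MU_f = (h−1)^3, MU_h = 3·(f−4)·(h−1)^2.
MRS = (1/3)·(h−1)/(f−4).
At (13, 5): MRS = 4/27.
So at (13, 5) the consumer would give up 4/27 units of h for one more unit of f.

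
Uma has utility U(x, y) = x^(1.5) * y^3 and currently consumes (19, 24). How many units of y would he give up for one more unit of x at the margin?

MRS = 12/19

MU_x = 1.5·√x·y^3 and MU_y = 3·x^(1.5)·y^2.
MRS = MU_x/MU_y = (0.5)·y/x.
At (19, 24): MRS = 12/19.
That is, one extra unit of x is worth 12/19 units of y at the margin.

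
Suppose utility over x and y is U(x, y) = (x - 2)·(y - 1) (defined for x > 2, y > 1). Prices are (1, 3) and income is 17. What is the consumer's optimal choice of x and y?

x* = 8, y* = 3

MU_x = (y−1), MU_y = (x−2).
MRS = (y−1)/(x−2).
Tangency: set MRS = p_x/p_y = 1/3.
So (y − 1)/(x − 2) = 1/3, i.e. (y − 1) = (1/3)·(x − 2).
Rewrite the budget in excess-of-subsistence terms: 1·(x − 2) + 3·(y − 1) = 17 − 1·2 − 3·1 = 12.
Substituting, 2·(x − 2) = 12, so x − 2 = 6 and x* = 8.
Then y − 1 = (1/3)·6 = 2, so y* = 3.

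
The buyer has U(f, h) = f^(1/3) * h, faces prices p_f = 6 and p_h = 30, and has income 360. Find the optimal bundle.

MU_f = 1/3·f^(-2/3)·h and MU_h = f^(1/3).
MRS = MU_f/MU_h = (1/3)·h/f.
Tangency: set MRS = p_f/p_h = 6/30 = 0.2.
So (1/3)·h/f = 0.2, i.e. h = 0.6·f.
Substitute into the budget 6·f + 30·h = 360: 24·f = 360, so f* = 15.
Then h* = 0.6·15 = 9.

f* = 15, h* = 9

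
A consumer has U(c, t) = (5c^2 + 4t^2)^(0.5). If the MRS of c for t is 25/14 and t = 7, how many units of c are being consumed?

c = 10

For CES with ρ = 2, MRS = (5/4)·(t/c)^(-1).
Setting (5/4)·(7/c)^(-1) = 25/14 gives (7/c)^(-1) = 10/7, so 7/c = 0.7 and c = 10.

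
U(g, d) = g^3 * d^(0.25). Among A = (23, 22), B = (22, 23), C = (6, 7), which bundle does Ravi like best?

Bundle A

Evaluate utility at each bundle:
U(A) = 26350.519.
U(B) = 23318.467.
U(C) = 351.341.
Highest utility is A, so A ≻ B ≻ C.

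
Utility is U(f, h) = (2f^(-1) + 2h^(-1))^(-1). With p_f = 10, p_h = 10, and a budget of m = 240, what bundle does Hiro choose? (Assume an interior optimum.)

f* = 12, h* = 12

For CES with ρ = -1, MRS = (h/f)^2.
Tangency: set MRS = p_f/p_h = 10/10 = 1.
So (h/f)^2 = 1; taking the square root, h/f = 1, i.e. h = f.
Substitute into the budget 10·f + 10·h = 240: 20·f = 240, so f* = 12 and h* = 12.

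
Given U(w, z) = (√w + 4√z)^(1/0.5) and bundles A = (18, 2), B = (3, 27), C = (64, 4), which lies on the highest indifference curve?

Bundle B

Evaluate utility at each bundle:
U(A) = 98.000.
U(B) = 507.000.
U(C) = 256.000.
Highest utility is B, so B ≻ C ≻ A.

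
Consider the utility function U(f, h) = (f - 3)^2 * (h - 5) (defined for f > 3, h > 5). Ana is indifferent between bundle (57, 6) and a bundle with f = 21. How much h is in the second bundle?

h = 14

U(57, 6) = 2916.
Set U(21, h) = 2916 and solve.
With f = 21: (21 − 3)^2 = 324, so (h − 5) = 2916/324 = 9.
So h = 5 + 9 = 14.
Check: U(21, 14) = 2916.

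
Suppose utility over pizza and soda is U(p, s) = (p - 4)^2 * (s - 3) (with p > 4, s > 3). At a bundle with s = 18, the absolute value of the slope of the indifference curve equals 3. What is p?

MU_p = 2·(p−4)·(s−3), MU_s = (p−4)^2.
MRS = (2/1)·(s−3)/(p−4).
Substitute s = 18: MRS = 30/(p − 4). Setting this equal to 3 gives p − 4 = 30/3 = 10, so p = 14.

p = 14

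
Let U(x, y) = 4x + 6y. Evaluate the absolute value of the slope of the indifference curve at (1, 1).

MU_x = 4, MU_y = 6, so MRS = 4/6 = 2/3 at every bundle.
At (1, 1): MRS = 2/3.
The indifference curve has slope −2/3 at this bundle.

MRS = 2/3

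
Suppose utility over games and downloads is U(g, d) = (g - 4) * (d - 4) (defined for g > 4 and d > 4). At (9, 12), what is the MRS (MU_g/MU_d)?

MU_g = (d−4), MU_d = (g−4).
MRS = (d−4)/(g−4).
At (9, 12): MRS = 1.6.
The indifference curve has slope −1.6 at this bundle.

MRS = 1.6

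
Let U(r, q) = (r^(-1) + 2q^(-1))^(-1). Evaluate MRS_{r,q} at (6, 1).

For CES with ρ = -1, MRS = (1/2)·(q/r)^2.
At (6, 1): MRS = 1/72.
So at (6, 1) the consumer would give up 1/72 units of q for one more unit of r.

MRS = 1/72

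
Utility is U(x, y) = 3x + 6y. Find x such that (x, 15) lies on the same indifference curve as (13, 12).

U(13, 12) = 111.
Set U(x, 15) = 111 and solve.
3x + 6·15 = 111 ⇒ 3x = 21 ⇒ x = 7.
Check: U(7, 15) = 111.

x = 7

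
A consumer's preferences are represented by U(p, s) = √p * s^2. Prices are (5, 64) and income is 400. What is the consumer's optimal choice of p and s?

p* = 16, s* = 5

MU_p = 0.5·p^(-0.5)·s^2 and MU_s = 2·√p·s.
MRS = MU_p/MU_s = (0.25)·s/p.
Tangency: set MRS = p_p/p_s = 5/64.
So (0.25)·s/p = 5/64, i.e. s = (5/16)·p.
Substitute into the budget 5·p + 64·s = 400: 25·p = 400, so p* = 16.
Then s* = (5/16)·16 = 5.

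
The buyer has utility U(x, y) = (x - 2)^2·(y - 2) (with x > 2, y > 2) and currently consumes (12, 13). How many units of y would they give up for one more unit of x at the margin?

MU_x = 2·(x−2)·(y−2), MU_y = (x−2)^2.
MRS = (2/1)·(y−2)/(x−2).
At (12, 13): MRS = 2.2.
That is, one extra unit of x is worth 2.2 units of y at the margin.

MRS = 2.2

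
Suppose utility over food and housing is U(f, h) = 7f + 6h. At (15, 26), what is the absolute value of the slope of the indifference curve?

MU_f = 7, MU_h = 6, so MRS = 7/6 at every bundle.
At (15, 26): MRS = 7/6.
The indifference curve has slope −7/6 at this bundle.

MRS = 7/6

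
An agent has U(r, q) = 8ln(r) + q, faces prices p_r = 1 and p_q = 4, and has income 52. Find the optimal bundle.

MU_r = 8/r, MU_q = 1.
MRS = 8/r ÷ 1.
Tangency: set MRS = p_r/p_q = 1/4 = 0.25.
MRS depends only on r: 8/r = 0.25 ⇒ r* = 8/0.25 = 32.
From the budget, 4·q = 52 − 1·32 = 20, so q* = 5.

r* = 32, q* = 5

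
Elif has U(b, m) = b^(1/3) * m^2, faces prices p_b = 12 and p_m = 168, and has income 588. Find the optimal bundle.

MU_b = 1/3·b^(-2/3)·m^2 and MU_m = 2·b^(1/3)·m.
MRS = MU_b/MU_m = (1/6)·m/b.
Tangency: set MRS = p_b/p_m = 12/168 = 1/14.
So (1/6)·m/b = 1/14, i.e. m = (3/7)·b.
Substitute into the budget 12·b + 168·m = 588: 84·b = 588, so b* = 7.
Then m* = (3/7)·7 = 3.

b* = 7, m* = 3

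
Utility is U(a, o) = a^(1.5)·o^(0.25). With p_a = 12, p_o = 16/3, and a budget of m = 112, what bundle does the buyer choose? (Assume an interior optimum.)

a* = 8, o* = 3

MU_a = 1.5·√a·o^(0.25) and MU_o = 0.25·a^(1.5)·o^(-0.75).
MRS = MU_a/MU_o = (6)·o/a.
Tangency: set MRS = p_a/p_o = 12/(16/3) = 2.25.
So (6)·o/a = 2.25, i.e. o = 0.375·a.
Substitute into the budget 12·a + (16/3)·o = 112: 14·a = 112, so a* = 8.
Then o* = 0.375·8 = 3.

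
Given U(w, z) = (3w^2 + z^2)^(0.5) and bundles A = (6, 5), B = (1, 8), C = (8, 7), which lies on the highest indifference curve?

Evaluate utility at each bundle:
U(A) = 11.533.
U(B) = 8.185.
U(C) = 15.524.
Highest utility is C, so C ≻ A ≻ B.

Bundle C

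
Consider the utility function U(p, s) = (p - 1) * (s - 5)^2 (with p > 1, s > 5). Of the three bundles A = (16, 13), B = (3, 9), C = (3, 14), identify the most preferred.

Bundle A

Evaluate utility at each bundle:
U(A) = 960.
U(B) = 32.
U(C) = 162.
Highest utility is A, so A ≻ C ≻ B.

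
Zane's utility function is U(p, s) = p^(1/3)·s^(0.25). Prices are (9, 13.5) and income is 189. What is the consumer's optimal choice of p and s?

p* = 12, s* = 6

MU_p = 1/3·p^(-2/3)·s^(0.25) and MU_s = 0.25·p^(1/3)·s^(-0.75).
MRS = MU_p/MU_s = (4/3)·s/p.
Tangency: set MRS = p_p/p_s = 9/13.5 = 2/3.
So (4/3)·s/p = 2/3, i.e. s = 0.5·p.
Substitute into the budget 9·p + 13.5·s = 189: 15.75·p = 189, so p* = 12.
Then s* = 0.5·12 = 6.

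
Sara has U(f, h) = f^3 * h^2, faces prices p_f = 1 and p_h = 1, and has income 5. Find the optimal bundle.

f* = 3, h* = 2

MU_f = 3·f^2·h^2 and MU_h = 2·f^3·h.
MRS = MU_f/MU_h = (3/2)·h/f.
Tangency: set MRS = p_f/p_h = 1/1 = 1.
So (3/2)·h/f = 1, i.e. h = (2/3)·f.
Substitute into the budget 1·f + 1·h = 5: (5/3)·f = 5, so f* = 3.
Then h* = (2/3)·3 = 2.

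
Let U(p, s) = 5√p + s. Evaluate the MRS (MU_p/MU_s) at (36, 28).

MRS = 5/12

MU_p = 5/(2√p), MU_s = 1.
MRS = 5/(2√p) ÷ 1.
At (36, 28): MRS = 5/12.
The indifference curve has slope −5/12 at this bundle.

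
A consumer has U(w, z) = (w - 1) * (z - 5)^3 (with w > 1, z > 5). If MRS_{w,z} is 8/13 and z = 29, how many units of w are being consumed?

w = 14

MU_w = (z−5)^3, MU_z = 3·(w−1)·(z−5)^2.
MRS = (1/3)·(z−5)/(w−1).
Substitute z = 29: MRS = 8/(w − 1). Setting this equal to 8/13 gives w − 1 = 8/(8/13) = 13, so w = 14.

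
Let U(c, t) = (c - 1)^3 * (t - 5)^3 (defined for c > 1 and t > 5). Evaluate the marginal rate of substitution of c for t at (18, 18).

MRS = 13/17

MU_c = 3·(c−1)^2·(t−5)^3, MU_t = 3·(c−1)^3·(t−5)^2.
MRS = (t−5)/(c−1).
At (18, 18): MRS = 13/17.
That is, one extra unit of c is worth 13/17 units of t at the margin.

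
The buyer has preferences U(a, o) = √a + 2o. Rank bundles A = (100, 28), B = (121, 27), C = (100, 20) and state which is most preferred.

Bundle A

Evaluate utility at each bundle:
U(A) = 66.000.
U(B) = 65.000.
U(C) = 50.000.
Highest utility is A, so A ≻ B ≻ C.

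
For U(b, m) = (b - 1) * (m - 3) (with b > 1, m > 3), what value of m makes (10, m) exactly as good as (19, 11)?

U(19, 11) = 144.
Set U(10, m) = 144 and solve.
With b = 10: (10 − 1) = 9, so (m − 3) = 144/9 = 16.
So m = 3 + 16 = 19.
Check: U(10, 19) = 144.

m = 19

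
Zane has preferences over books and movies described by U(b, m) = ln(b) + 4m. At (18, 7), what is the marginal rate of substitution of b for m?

MRS = 1/72

MU_b = 1/b, MU_m = 4.
MRS = 1/b ÷ 4.
At (18, 7): MRS = 1/72.
So at (18, 7) the consumer would give up 1/72 units of m for one more unit of b.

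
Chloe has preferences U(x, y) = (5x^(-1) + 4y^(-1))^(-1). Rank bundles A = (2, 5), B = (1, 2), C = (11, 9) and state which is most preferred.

Evaluate utility at each bundle:
U(A) = 0.303.
U(B) = 0.143.
U(C) = 1.112.
Highest utility is C, so C ≻ A ≻ B.

Bundle C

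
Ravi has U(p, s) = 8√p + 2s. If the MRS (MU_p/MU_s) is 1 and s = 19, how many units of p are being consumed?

p = 4

MU_p = 8/(2√p), MU_s = 2.
MRS = 8/(2√p) ÷ 2.
MRS depends only on p: 2/√p = 1 ⇒ √p = 2/1 = 2 ⇒ p = 4.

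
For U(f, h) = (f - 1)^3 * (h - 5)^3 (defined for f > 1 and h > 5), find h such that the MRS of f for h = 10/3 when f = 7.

h = 25

MU_f = 3·(f−1)^2·(h−5)^3, MU_h = 3·(f−1)^3·(h−5)^2.
MRS = (h−5)/(f−1).
Substitute f = 7: MRS = (h − 5)/6. Setting this equal to 10/3 gives h − 5 = (10/3)·6 = 20, so h = 25.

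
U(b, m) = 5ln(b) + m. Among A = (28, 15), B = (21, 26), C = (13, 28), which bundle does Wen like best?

Bundle B

Evaluate utility at each bundle:
U(A) = 31.661.
U(B) = 41.223.
U(C) = 40.825.
Highest utility is B, so B ≻ C ≻ A.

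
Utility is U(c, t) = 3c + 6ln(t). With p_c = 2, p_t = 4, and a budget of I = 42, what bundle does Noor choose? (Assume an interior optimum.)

c* = 19, t* = 1

MU_c = 3, MU_t = 6/t.
MRS = 3 ÷ (6/t).
Tangency: set MRS = p_c/p_t = 2/4 = 0.5.
MRS depends only on t: 0.5·t = 0.5 ⇒ t* = 0.5/0.5 = 1.
From the budget, 2·c = 42 − 4·1 = 38, so c* = 19.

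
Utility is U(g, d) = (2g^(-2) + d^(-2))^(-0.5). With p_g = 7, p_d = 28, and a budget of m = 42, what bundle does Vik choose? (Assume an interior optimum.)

g* = 2, d* = 1

For CES with ρ = -2, MRS = (2/1)·(d/g)^3.
Tangency: set MRS = p_g/p_d = 7/28 = 0.25.
So (d/g)^3 = 0.125; taking the cube root, d/g = 0.5, i.e. d = 0.5·g.
Substitute into the budget 7·g + 28·d = 42: 21·g = 42, so g* = 2 and d* = 0.5·2 = 1.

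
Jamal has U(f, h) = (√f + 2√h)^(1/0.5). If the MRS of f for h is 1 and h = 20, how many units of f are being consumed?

For CES with ρ = 0.5, MRS = (1/2)·√(h/f).
Setting (1/2)·√(20/f) = 1 gives √(20/f) = 2, so 20/f = 4 and f = 5.

f = 5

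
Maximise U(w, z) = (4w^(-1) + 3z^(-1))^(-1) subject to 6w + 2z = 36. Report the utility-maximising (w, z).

For CES with ρ = -1, MRS = (4/3)·(z/w)^2.
Tangency: set MRS = p_w/p_z = 6/2 = 3.
So (z/w)^2 = 2.25; taking the square root, z/w = 1.5, i.e. z = 1.5·w.
Substitute into the budget 6·w + 2·z = 36: 9·w = 36, so w* = 4 and z* = 1.5·4 = 6.

w* = 4, z* = 6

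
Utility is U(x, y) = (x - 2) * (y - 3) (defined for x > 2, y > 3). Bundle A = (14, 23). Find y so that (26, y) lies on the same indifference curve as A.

U(14, 23) = 240.
Set U(26, y) = 240 and solve.
With x = 26: (26 − 2) = 24, so (y − 3) = 240/24 = 10.
So y = 3 + 10 = 13.
Check: U(26, 13) = 240.

y = 13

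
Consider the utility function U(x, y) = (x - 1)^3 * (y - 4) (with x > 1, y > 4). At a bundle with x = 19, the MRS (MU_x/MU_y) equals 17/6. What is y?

y = 21

MU_x = 3·(x−1)^2·(y−4), MU_y = (x−1)^3.
MRS = (3/1)·(y−4)/(x−1).
Substitute x = 19: MRS = (y − 4)/6. Setting this equal to 17/6 gives y − 4 = (17/6)·6 = 17, so y = 21.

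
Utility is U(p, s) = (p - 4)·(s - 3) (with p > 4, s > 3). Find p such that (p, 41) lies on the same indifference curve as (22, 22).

p = 13

U(22, 22) = 342.
Set U(p, 41) = 342 and solve.
With s = 41: (41 − 3) = 38, so (p − 4) = 342/38 = 9.
So p = 4 + 9 = 13.
Check: U(13, 41) = 342.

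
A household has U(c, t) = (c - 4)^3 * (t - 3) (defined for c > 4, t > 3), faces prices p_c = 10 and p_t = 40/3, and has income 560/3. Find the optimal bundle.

MU_c = 3·(c−4)^2·(t−3), MU_t = (c−4)^3.
MRS = (3/1)·(t−3)/(c−4).
Tangency: set MRS = p_c/p_t = 10/(40/3) = 0.75.
So (3/1)·(t − 3)/(c − 4) = 0.75, i.e. (t − 3) = 0.25·(c − 4).
Rewrite the budget in excess-of-subsistence terms: 10·(c − 4) + (40/3)·(t − 3) = 560/3 − 10·4 − (40/3)·3 = 320/3.
Substituting, (40/3)·(c − 4) = 320/3, so c − 4 = 8 and c* = 12.
Then t − 3 = 0.25·8 = 2, so t* = 5.

c* = 12, t* = 5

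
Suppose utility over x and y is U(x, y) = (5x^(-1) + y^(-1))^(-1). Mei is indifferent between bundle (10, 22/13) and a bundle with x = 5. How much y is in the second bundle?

U depends on (x, y) only through S = 5x^(-1) + y^(-1), so equal utility means equal S. At (10, 22/13): S = 12/11.
With x = 5: 5·5^(-1) = 1, so y^(-1) = 12/11 − 1 = 1/11.
Hence y = 1/(1/11) = 11.
Check: U(5, 11) = 0.9167.

y = 11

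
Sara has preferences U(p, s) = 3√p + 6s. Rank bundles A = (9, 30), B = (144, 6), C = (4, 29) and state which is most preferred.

Bundle A

Evaluate utility at each bundle:
U(A) = 189.000.
U(B) = 72.000.
U(C) = 180.000.
Highest utility is A, so A ≻ C ≻ B.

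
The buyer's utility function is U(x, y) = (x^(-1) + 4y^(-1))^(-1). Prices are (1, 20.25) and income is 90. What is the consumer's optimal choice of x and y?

x* = 9, y* = 4

For CES with ρ = -1, MRS = (1/4)·(y/x)^2.
Tangency: set MRS = p_x/p_y = 1/20.25 = 4/81.
So (y/x)^2 = 16/81; taking the square root, y/x = 4/9, i.e. y = (4/9)·x.
Substitute into the budget 1·x + 20.25·y = 90: 10·x = 90, so x* = 9 and y* = (4/9)·9 = 4.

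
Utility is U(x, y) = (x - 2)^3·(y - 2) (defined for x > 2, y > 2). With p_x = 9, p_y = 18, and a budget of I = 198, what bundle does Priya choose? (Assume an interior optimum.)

x* = 14, y* = 4

MU_x = 3·(x−2)^2·(y−2), MU_y = (x−2)^3.
MRS = (3/1)·(y−2)/(x−2).
Tangency: set MRS = p_x/p_y = 9/18 = 0.5.
So (3/1)·(y − 2)/(x − 2) = 0.5, i.e. (y − 2) = (1/6)·(x − 2).
Rewrite the budget in excess-of-subsistence terms: 9·(x − 2) + 18·(y − 2) = 198 − 9·2 − 18·2 = 144.
Substituting, 12·(x − 2) = 144, so x − 2 = 12 and x* = 14.
Then y − 2 = (1/6)·12 = 2, so y* = 4.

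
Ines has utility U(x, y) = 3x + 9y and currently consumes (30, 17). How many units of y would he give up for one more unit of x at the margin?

MRS = 1/3

MU_x = 3, MU_y = 9, so MRS = 3/9 = 1/3 at every bundle.
At (30, 17): MRS = 1/3.
The indifference curve has slope −1/3 at this bundle.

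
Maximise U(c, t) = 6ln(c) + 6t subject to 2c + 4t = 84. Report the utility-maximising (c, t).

MU_c = 6/c, MU_t = 6.
MRS = 6/c ÷ 6.
Tangency: set MRS = p_c/p_t = 2/4 = 0.5.
MRS depends only on c: 1/c = 0.5 ⇒ c* = 1/0.5 = 2.
From the budget, 4·t = 84 − 2·2 = 80, so t* = 20.

c* = 2, t* = 20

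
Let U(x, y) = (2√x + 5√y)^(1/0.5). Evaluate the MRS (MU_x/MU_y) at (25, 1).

MRS = 2/25

For CES with ρ = 0.5, MRS = (2/5)·√(y/x).
At (25, 1): MRS = 2/25.
The indifference curve has slope −2/25 at this bundle.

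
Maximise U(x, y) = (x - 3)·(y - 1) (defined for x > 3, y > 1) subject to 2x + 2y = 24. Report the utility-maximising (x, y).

x* = 7, y* = 5

MU_x = (y−1), MU_y = (x−3).
MRS = (y−1)/(x−3).
Tangency: set MRS = p_x/p_y = 2/2 = 1.
So (y − 1)/(x − 3) = 1, i.e. (y − 1) = (x − 3).
Rewrite the budget in excess-of-subsistence terms: 2·(x − 3) + 2·(y − 1) = 24 − 2·3 − 2·1 = 16.
Substituting, 4·(x − 3) = 16, so x − 3 = 4 and x* = 7.
Then y − 1 = 4, so y* = 5.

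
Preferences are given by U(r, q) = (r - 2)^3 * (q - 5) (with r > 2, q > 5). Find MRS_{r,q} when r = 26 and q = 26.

MRS = 2.625

MU_r = 3·(r−2)^2·(q−5), MU_q = (r−2)^3.
MRS = (3/1)·(q−5)/(r−2).
At (26, 26): MRS = 2.625.
So at (26, 26) the consumer would give up 2.625 units of q for one more unit of r.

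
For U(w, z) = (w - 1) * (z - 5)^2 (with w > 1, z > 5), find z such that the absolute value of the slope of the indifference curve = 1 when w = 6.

MU_w = (z−5)^2, MU_z = 2·(w−1)·(z−5).
MRS = (1/2)·(z−5)/(w−1).
Substitute w = 6: MRS = (z − 5)/10. Setting this equal to 1 gives z − 5 = 1·10 = 10, so z = 15.

z = 15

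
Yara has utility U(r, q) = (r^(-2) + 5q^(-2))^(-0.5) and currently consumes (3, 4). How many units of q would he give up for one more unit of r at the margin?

For CES with ρ = -2, MRS = (1/5)·(q/r)^3.
At (3, 4): MRS = 64/135.
So at (3, 4) the consumer would give up 64/135 units of q for one more unit of r.

MRS = 64/135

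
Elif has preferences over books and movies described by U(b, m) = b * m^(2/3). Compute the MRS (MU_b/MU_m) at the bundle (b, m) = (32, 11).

MRS = 33/64

MU_b = m^(2/3) and MU_m = 2/3·b·m^(-1/3).
MRS = MU_b/MU_m = (1.5)·m/b.
At (32, 11): MRS = 33/64.
That is, one extra unit of b is worth 33/64 units of m at the margin.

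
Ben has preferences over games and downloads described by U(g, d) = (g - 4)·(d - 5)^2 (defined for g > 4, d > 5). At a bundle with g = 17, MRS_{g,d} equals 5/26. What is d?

d = 10

MU_g = (d−5)^2, MU_d = 2·(g−4)·(d−5).
MRS = (1/2)·(d−5)/(g−4).
Substitute g = 17: MRS = (d − 5)/26. Setting this equal to 5/26 gives d − 5 = (5/26)·26 = 5, so d = 10.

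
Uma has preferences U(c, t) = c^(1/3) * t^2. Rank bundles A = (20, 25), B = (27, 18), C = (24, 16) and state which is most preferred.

Bundle A

Evaluate utility at each bundle:
U(A) = 1696.511.
U(B) = 972.000.
U(C) = 738.432.
Highest utility is A, so A ≻ B ≻ C.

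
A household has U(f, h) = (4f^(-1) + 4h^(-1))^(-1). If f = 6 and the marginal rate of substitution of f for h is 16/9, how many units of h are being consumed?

For CES with ρ = -1, MRS = (h/f)^2.
Setting (h/6)^2 = 16/9 gives h/6 = 4/3 and h = 8.

h = 8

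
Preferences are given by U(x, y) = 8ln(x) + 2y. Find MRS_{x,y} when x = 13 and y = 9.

MRS = 4/13

MU_x = 8/x, MU_y = 2.
MRS = 8/x ÷ 2.
At (13, 9): MRS = 4/13.
That is, one extra unit of x is worth 4/13 units of y at the margin.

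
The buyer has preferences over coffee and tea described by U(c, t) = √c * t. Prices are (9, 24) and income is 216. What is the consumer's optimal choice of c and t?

MU_c = 0.5·c^(-0.5)·t and MU_t = √c.
MRS = MU_c/MU_t = (0.5)·t/c.
Tangency: set MRS = p_c/p_t = 9/24 = 0.375.
So (0.5)·t/c = 0.375, i.e. t = 0.75·c.
Substitute into the budget 9·c + 24·t = 216: 27·c = 216, so c* = 8.
Then t* = 0.75·8 = 6.

c* = 8, t* = 6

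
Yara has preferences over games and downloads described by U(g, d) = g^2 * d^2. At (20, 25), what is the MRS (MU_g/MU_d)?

MU_g = 2·g·d^2 and MU_d = 2·g^2·d.
MRS = MU_g/MU_d = d/g.
At (20, 25): MRS = 1.25.
That is, one extra unit of g is worth 1.25 units of d at the margin.

MRS = 1.25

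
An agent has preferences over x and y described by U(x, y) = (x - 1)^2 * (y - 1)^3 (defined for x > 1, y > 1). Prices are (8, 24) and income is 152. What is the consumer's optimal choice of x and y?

x* = 7, y* = 4

MU_x = 2·(x−1)·(y−1)^3, MU_y = 3·(x−1)^2·(y−1)^2.
MRS = (2/3)·(y−1)/(x−1).
Tangency: set MRS = p_x/p_y = 8/24 = 1/3.
So (2/3)·(y − 1)/(x − 1) = 1/3, i.e. (y − 1) = 0.5·(x − 1).
Rewrite the budget in excess-of-subsistence terms: 8·(x − 1) + 24·(y − 1) = 152 − 8·1 − 24·1 = 120.
Substituting, 20·(x − 1) = 120, so x − 1 = 6 and x* = 7.
Then y − 1 = 0.5·6 = 3, so y* = 4.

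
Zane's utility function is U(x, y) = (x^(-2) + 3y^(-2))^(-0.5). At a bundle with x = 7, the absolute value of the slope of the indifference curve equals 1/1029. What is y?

For CES with ρ = -2, MRS = (1/3)·(y/x)^3.
Setting (1/3)·(y/7)^3 = 1/1029 gives (y/7)^3 = 1/343, so y/7 = 1/7 and y = 1.

y = 1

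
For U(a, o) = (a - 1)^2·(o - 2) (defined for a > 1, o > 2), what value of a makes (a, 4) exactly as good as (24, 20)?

a = 70

U(24, 20) = 9522.
Set U(a, 4) = 9522 and solve.
With o = 4: (4 − 2) = 2, so (a − 1)^2 = 9522/2 = 4761.
Taking the square root (with a > 1): a − 1 = 69, so a = 70.
Check: U(70, 4) = 9522.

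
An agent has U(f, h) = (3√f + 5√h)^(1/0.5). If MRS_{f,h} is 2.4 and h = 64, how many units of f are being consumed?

For CES with ρ = 0.5, MRS = (3/5)·√(h/f).
Setting (3/5)·√(64/f) = 2.4 gives √(64/f) = 4, so 64/f = 16 and f = 4.

f = 4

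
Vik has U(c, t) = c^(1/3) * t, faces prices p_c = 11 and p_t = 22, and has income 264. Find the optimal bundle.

c* = 6, t* = 9

MU_c = 1/3·c^(-2/3)·t and MU_t = c^(1/3).
MRS = MU_c/MU_t = (1/3)·t/c.
Tangency: set MRS = p_c/p_t = 11/22 = 0.5.
So (1/3)·t/c = 0.5, i.e. t = 1.5·c.
Substitute into the budget 11·c + 22·t = 264: 44·c = 264, so c* = 6.
Then t* = 1.5·6 = 9.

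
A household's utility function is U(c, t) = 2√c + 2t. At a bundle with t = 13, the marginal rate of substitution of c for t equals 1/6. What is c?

c = 9

MU_c = 2/(2√c), MU_t = 2.
MRS = 2/(2√c) ÷ 2.
MRS depends only on c: 0.5/√c = 1/6 ⇒ √c = 0.5/(1/6) = 3 ⇒ c = 9.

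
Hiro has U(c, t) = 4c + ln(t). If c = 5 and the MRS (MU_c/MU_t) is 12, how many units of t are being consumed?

t = 3

MU_c = 4, MU_t = 1/t.
MRS = 4 ÷ (1/t).
MRS depends only on t: 4·t = 12 ⇒ t = 12/4 = 3.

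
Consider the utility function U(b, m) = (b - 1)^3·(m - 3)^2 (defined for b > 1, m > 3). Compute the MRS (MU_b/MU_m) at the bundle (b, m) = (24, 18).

MU_b = 3·(b−1)^2·(m−3)^2, MU_m = 2·(b−1)^3·(m−3).
MRS = (3/2)·(m−3)/(b−1).
At (24, 18): MRS = 45/46.
The indifference curve has slope −45/46 at this bundle.

MRS = 45/46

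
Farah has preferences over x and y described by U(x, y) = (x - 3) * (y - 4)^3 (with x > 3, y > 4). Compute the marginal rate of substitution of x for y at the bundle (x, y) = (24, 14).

MRS = 10/63

MU_x = (y−4)^3, MU_y = 3·(x−3)·(y−4)^2.
MRS = (1/3)·(y−4)/(x−3).
At (24, 14): MRS = 10/63.
So at (24, 14) the consumer would give up 10/63 units of y for one more unit of x.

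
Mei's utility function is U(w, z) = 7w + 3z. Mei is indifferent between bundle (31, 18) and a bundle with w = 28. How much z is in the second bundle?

z = 25

U(31, 18) = 271.
Set U(28, z) = 271 and solve.
7·28 + 3z = 271 ⇒ 3z = 75 ⇒ z = 25.
Check: U(28, 25) = 271.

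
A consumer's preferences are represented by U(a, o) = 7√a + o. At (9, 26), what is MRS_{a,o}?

MRS = 7/6

MU_a = 7/(2√a), MU_o = 1.
MRS = 7/(2√a) ÷ 1.
At (9, 26): MRS = 7/6.
That is, one extra unit of a is worth 7/6 units of o at the margin.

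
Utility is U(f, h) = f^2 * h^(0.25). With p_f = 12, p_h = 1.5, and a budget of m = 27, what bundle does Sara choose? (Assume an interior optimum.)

MU_f = 2·f·h^(0.25) and MU_h = 0.25·f^2·h^(-0.75).
MRS = MU_f/MU_h = (8)·h/f.
Tangency: set MRS = p_f/p_h = 12/1.5 = 8.
So (8)·h/f = 8, i.e. h = f.
Substitute into the budget 12·f + 1.5·h = 27: 13.5·f = 27, so f* = 2.
Then h* = 2.

f* = 2, h* = 2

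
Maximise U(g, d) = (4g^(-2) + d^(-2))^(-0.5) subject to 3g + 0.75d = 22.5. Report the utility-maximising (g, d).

For CES with ρ = -2, MRS = (4/1)·(d/g)^3.
Tangency: set MRS = p_g/p_d = 3/0.75 = 4.
So (d/g)^3 = 1; taking the cube root, d/g = 1, i.e. d = g.
Substitute into the budget 3·g + 0.75·d = 22.5: 3.75·g = 22.5, so g* = 6 and d* = 6.

g* = 6, d* = 6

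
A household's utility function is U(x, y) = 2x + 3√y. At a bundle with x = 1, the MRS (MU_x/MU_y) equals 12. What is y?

MU_x = 2, MU_y = 3/(2√y).
MRS = 2 ÷ (3/(2√y)).
MRS depends only on y: (4/3)·√y = 12 ⇒ √y = 12/(4/3) = 9 ⇒ y = 81.

y = 81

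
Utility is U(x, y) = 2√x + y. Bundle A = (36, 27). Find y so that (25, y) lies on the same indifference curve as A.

U(36, 27) = 39.
Set U(25, y) = 39 and solve.
With x = 25: √25 = 5, so y = 39 − 2·5 = 29.
Check: U(25, 29) = 39.

y = 29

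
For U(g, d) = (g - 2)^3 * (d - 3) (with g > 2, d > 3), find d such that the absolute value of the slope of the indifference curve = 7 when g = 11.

d = 24

MU_g = 3·(g−2)^2·(d−3), MU_d = (g−2)^3.
MRS = (3/1)·(d−3)/(g−2).
Substitute g = 11: MRS = (d − 3)/3. Setting this equal to 7 gives d − 3 = 7·3 = 21, so d = 24.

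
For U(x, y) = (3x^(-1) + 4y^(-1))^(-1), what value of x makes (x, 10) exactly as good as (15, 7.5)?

x = 9

U depends on (x, y) only through S = 3x^(-1) + 4y^(-1), so equal utility means equal S. At (15, 7.5): S = 11/15.
With y = 10: 4·10^(-1) = 0.4, so 3x^(-1) = 11/15 − 0.4 = 1/3, i.e. x^(-1) = 1/9.
Hence x = 1/(1/9) = 9.
Check: U(9, 10) = 1.3636.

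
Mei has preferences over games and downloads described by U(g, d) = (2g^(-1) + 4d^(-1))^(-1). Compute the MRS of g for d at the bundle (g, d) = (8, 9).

MRS = 81/128

For CES with ρ = -1, MRS = (2/4)·(d/g)^2.
At (8, 9): MRS = 81/128.
The indifference curve has slope −81/128 at this bundle.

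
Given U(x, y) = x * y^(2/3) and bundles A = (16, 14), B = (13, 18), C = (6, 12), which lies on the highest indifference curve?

Bundle A

Evaluate utility at each bundle:
U(A) = 92.941.
U(B) = 89.288.
U(C) = 31.449.
Highest utility is A, so A ≻ B ≻ C.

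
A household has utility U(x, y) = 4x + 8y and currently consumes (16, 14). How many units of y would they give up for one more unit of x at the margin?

MU_x = 4, MU_y = 8, so MRS = 4/8 = 0.5 at every bundle.
At (16, 14): MRS = 0.5.
That is, one extra unit of x is worth 0.5 units of y at the margin.

MRS = 0.5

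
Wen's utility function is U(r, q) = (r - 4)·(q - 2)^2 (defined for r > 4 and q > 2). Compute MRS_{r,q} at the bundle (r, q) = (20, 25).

MRS = 23/32

MU_r = (q−2)^2, MU_q = 2·(r−4)·(q−2).
MRS = (1/2)·(q−2)/(r−4).
At (20, 25): MRS = 23/32.
That is, one extra unit of r is worth 23/32 units of q at the margin.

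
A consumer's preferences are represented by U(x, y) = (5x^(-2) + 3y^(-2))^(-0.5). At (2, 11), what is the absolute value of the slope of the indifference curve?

For CES with ρ = -2, MRS = (5/3)·(y/x)^3.
At (2, 11): MRS = 6655/24.
The indifference curve has slope −6655/24 at this bundle.

MRS = 6655/24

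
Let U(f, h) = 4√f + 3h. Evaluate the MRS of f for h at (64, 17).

MU_f = 4/(2√f), MU_h = 3.
MRS = 4/(2√f) ÷ 3.
At (64, 17): MRS = 1/12.
That is, one extra unit of f is worth 1/12 units of h at the margin.

MRS = 1/12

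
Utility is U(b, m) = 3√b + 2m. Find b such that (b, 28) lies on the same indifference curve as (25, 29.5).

U(25, 29.5) = 74.
Set U(b, 28) = 74 and solve.
With m = 28: 3√b = 74 − 2·28 = 18, so √b = 6 and b = 36.
Check: U(36, 28) = 74.

b = 36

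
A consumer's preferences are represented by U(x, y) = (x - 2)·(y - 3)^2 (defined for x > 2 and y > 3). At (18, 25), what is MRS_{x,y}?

MRS = 11/16

MU_x = (y−3)^2, MU_y = 2·(x−2)·(y−3).
MRS = (1/2)·(y−3)/(x−2).
At (18, 25): MRS = 11/16.
That is, one extra unit of x is worth 11/16 units of y at the margin.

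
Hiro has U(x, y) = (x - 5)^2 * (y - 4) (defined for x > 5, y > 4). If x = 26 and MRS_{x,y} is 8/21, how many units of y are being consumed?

MU_x = 2·(x−5)·(y−4), MU_y = (x−5)^2.
MRS = (2/1)·(y−4)/(x−5).
Substitute x = 26: MRS = (y − 4)/10.5. Setting this equal to 8/21 gives y − 4 = (8/21)·10.5 = 4, so y = 8.

y = 8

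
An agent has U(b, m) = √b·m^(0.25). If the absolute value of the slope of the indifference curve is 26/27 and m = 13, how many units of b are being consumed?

MU_b = 0.5·b^(-0.5)·m^(0.25) and MU_m = 0.25·√b·m^(-0.75).
MRS = MU_b/MU_m = (2)·m/b.
Substitute m = 13: MRS = 26/b. Setting 26/b = 26/27 gives b = 26/(26/27) = 27.

b = 27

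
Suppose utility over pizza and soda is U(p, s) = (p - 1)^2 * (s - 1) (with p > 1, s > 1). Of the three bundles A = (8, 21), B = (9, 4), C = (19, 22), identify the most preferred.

Bundle C

Evaluate utility at each bundle:
U(A) = 980.
U(B) = 192.
U(C) = 6804.
Highest utility is C, so C ≻ A ≻ B.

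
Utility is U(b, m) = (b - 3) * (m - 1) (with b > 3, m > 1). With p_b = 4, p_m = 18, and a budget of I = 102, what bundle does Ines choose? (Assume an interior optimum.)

b* = 12, m* = 3

MU_b = (m−1), MU_m = (b−3).
MRS = (m−1)/(b−3).
Tangency: set MRS = p_b/p_m = 4/18 = 2/9.
So (m − 1)/(b − 3) = 2/9, i.e. (m − 1) = (2/9)·(b − 3).
Rewrite the budget in excess-of-subsistence terms: 4·(b − 3) + 18·(m − 1) = 102 − 4·3 − 18·1 = 72.
Substituting, 8·(b − 3) = 72, so b − 3 = 9 and b* = 12.
Then m − 1 = (2/9)·9 = 2, so m* = 3.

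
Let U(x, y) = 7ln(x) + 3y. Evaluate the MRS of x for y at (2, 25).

MU_x = 7/x, MU_y = 3.
MRS = 7/x ÷ 3.
At (2, 25): MRS = 7/6.
That is, one extra unit of x is worth 7/6 units of y at the margin.

MRS = 7/6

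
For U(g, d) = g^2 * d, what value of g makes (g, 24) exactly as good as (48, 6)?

g = 24

U(48, 6) = 13824.
Set U(g, 24) = 13824 and solve.
With d = 24: g^2 = 13824/24 = 576; taking the square root, g = 24.
Check: U(24, 24) = 13824.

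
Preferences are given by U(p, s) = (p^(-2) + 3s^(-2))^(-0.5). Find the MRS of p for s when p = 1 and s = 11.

For CES with ρ = -2, MRS = (1/3)·(s/p)^3.
At (1, 11): MRS = 1331/3.
That is, one extra unit of p is worth 1331/3 units of s at the margin.

MRS = 1331/3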